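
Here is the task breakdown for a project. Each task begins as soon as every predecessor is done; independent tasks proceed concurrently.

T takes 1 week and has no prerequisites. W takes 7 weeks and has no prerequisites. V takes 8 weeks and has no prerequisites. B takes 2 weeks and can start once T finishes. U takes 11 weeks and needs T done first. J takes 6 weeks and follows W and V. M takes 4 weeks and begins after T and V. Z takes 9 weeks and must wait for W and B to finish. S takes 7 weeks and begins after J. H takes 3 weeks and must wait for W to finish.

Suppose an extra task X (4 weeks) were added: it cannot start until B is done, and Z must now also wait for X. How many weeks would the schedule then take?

Originally the schedule takes 21 weeks.
With X inserted, Z now waits for max(W, B, X).
New critical path: V→J→S = 8+6+7 = 21 ⇒ 21 weeks.

21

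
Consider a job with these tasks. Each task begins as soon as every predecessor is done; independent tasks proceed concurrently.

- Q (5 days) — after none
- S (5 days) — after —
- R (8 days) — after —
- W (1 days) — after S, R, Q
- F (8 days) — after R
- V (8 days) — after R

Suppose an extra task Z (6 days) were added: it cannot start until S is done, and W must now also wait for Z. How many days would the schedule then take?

Originally the schedule takes 16 days.
With Z inserted, W now waits for max(S, R, Q, Z).
New critical path: R→F = 8+8 = 16 ⇒ 16 days.

16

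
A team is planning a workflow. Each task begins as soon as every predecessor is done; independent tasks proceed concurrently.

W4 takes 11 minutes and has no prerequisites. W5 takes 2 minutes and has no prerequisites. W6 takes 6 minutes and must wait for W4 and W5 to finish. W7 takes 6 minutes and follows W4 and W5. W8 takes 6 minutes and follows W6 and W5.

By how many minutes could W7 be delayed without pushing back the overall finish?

W4→W6→W8 = 11+6+6 = 23 sets the makespan at 23 minutes.
Longest path through W7: 17 minutes (earliest finish 17, latest finish 23).
So W7 can slip 23 − 17 = 6 minutes.

6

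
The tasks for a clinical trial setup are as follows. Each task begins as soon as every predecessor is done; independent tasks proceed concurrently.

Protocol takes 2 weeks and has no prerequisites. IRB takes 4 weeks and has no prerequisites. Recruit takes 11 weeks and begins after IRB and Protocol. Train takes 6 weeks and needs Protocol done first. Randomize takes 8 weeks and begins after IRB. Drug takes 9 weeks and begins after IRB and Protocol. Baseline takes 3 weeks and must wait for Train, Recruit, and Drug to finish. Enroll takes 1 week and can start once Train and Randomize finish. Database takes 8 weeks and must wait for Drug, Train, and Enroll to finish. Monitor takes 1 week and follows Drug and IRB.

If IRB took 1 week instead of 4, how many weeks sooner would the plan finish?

Critical path before the change: IRB→Randomize→Enroll→Database = 4+8+1+8 = 21 giving 21 weeks.
IRB lies on that path, so at 1 week the path becomes 18 weeks.
Now Protocol→Drug→Database = 2+9+8 = 19 is longest, so the finish becomes 19 weeks.
Change in finish: 19 − 21 = -2 weeks.

2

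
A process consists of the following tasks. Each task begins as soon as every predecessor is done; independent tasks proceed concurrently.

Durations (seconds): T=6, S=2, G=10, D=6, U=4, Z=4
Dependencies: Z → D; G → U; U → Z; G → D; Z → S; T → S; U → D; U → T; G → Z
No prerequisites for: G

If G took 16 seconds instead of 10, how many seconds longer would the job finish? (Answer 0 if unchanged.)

6

The binding path is G→U→Z→D = 10+4+4+6 = 24; finish at 24 seconds.
Since G is critical, the +6 change carries straight to that chain (now 30 seconds).
The critical path is still G→U→Z→D; finish is now 30 seconds.
Change in finish: 30 − 24 = +6 seconds.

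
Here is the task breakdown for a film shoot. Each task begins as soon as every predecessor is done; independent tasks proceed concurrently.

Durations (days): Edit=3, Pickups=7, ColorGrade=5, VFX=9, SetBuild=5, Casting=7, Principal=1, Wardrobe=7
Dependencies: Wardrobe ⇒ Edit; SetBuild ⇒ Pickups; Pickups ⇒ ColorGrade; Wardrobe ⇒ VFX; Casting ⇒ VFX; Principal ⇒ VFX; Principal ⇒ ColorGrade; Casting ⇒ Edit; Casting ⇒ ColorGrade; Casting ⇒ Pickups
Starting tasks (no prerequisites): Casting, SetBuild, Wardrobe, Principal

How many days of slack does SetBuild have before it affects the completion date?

2

Casting→Pickups→ColorGrade = 7+7+5 = 19 sets the makespan at 19 days.
The longest chain containing SetBuild totals 17 days.
Slack of SetBuild = 2 − 0 = 2 days.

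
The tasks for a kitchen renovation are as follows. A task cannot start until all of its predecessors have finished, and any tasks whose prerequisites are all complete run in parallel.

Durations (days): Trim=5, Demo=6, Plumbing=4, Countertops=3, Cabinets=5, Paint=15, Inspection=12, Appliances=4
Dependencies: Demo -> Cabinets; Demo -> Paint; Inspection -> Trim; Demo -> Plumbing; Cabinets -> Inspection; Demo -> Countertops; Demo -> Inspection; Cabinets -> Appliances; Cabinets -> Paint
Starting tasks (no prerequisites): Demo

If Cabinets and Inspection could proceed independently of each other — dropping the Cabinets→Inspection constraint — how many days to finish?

Original critical path: Demo→Cabinets→Inspection→Trim = 6+5+12+5 = 28 ⇒ 28 days.
Without Cabinets→Inspection, Inspection's earliest start moves from 11 to 6.
The longest chain is now Demo→Cabinets→Paint = 6+5+15 = 26, so the job takes 26 days.

26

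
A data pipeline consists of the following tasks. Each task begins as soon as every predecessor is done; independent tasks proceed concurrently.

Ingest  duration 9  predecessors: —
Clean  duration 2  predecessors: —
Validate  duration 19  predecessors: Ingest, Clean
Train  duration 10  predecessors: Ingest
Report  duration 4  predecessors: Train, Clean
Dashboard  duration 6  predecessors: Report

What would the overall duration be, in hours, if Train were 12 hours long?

Critical path before the change: Ingest→Train→Report→Dashboard = 9+10+4+6 = 29 giving 29 hours.
Train lies on that path, so at 12 hours the path becomes 31 hours.
That remains the longest chain; total 31 hours.

31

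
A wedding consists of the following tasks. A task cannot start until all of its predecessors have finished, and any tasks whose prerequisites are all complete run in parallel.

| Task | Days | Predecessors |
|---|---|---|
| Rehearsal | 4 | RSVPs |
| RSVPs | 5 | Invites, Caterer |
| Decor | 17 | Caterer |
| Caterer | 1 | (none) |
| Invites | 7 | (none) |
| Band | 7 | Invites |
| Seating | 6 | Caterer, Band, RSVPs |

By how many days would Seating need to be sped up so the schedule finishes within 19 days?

1

Current finish: 20 days; target: 19.
Seating is on every critical path, so each day cut from Seating cuts the finish by one (this holds down to a finish of 18).
Need 20 − 19 = 1 day off Seating → Seating becomes 5 days, finish becomes 19.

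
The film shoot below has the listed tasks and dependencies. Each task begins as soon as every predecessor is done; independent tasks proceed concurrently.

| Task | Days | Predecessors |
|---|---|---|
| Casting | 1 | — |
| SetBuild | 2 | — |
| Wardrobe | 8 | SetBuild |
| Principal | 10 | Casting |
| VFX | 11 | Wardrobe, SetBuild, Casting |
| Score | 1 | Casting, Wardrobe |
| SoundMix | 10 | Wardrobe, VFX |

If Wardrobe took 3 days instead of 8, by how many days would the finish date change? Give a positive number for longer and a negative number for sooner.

-5

The binding path is SetBuild→Wardrobe→VFX→SoundMix = 2+8+11+10 = 31; finish at 31 days.
Since Wardrobe is critical, the -5 change carries straight to that chain (now 26 days).
That remains the longest chain; total 26 days.
Change in finish: 26 − 31 = -5 days.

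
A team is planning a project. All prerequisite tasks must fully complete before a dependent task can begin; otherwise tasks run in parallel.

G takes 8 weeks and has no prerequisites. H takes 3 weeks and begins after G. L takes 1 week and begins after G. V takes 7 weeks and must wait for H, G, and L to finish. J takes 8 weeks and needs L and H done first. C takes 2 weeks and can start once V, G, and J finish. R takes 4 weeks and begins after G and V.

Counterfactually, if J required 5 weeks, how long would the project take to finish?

22

Baseline: G→H→V→R = 8+3+7+4 = 22 → 22 weeks.
J has 1 week of float (longest path through it is 21).
No other chain overtakes it, so the finish is 22 weeks.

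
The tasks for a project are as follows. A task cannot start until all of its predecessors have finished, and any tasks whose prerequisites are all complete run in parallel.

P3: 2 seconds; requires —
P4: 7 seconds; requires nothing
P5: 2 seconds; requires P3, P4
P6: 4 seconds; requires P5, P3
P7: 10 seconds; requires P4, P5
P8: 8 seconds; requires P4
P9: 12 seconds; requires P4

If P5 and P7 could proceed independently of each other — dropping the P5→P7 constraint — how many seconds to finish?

19

With the dependency in place, P4→P5→P7 = 7+2+10 = 19 sets the finish at 19 seconds.
Without P5→P7, P7's earliest start moves from 9 to 7.
New critical path: P4→P9 = 7+12 = 19 ⇒ 19 seconds.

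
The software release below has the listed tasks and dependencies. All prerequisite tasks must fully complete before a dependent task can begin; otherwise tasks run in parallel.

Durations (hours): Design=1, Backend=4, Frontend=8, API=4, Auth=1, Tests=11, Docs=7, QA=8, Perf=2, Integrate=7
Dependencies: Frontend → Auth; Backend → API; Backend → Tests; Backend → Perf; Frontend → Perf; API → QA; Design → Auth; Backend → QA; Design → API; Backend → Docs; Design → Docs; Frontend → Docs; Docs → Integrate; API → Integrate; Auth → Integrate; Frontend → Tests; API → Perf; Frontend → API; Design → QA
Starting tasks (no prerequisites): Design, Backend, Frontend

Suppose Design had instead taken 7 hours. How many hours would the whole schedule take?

22

The binding path is Frontend→Docs→Integrate = 8+7+7 = 22; finish at 22 hours.
Design is off the critical path — its longest chain is 15 hours, giving 7 of slack.
No other chain overtakes it, so the finish is 22 hours.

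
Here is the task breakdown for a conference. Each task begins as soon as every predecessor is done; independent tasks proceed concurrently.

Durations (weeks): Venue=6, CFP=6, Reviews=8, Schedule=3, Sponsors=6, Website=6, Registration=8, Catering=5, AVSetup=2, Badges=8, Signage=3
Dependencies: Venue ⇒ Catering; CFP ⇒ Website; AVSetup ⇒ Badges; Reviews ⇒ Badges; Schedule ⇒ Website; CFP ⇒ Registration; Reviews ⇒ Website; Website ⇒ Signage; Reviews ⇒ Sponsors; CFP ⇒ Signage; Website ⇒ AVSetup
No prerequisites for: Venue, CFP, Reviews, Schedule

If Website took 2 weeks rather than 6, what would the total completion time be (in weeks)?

20

As given, the longest chain is Reviews→Website→AVSetup→Badges = 8+6+2+8 = 24, so the finish is 24 weeks.
Since Website is critical, the -4 change carries straight to that chain (now 20 weeks).
No other chain overtakes it, so the finish is 20 weeks.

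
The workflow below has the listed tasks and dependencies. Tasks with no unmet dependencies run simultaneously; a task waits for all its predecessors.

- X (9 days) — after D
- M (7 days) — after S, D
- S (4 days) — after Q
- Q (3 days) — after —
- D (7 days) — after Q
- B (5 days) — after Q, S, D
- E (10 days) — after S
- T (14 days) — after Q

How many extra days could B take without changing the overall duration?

4

Q→D→X = 3+7+9 = 19 sets the makespan at 19 days.
Longest path through B: 15 days (earliest finish 15, latest finish 19).
Slack of B = 14 − 10 = 4 days.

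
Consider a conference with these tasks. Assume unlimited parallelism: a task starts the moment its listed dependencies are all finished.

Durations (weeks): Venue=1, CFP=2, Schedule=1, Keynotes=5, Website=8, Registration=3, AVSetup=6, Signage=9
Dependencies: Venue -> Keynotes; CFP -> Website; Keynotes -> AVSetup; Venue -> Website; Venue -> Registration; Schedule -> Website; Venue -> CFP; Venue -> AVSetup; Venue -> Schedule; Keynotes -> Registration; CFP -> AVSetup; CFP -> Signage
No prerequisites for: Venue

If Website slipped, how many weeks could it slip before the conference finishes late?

1

Venue→CFP→Signage = 1+2+9 = 12 sets the makespan at 12 weeks.
Website finishes as early as 11 and must finish by 12.
So Website can slip 12 − 11 = 1 week.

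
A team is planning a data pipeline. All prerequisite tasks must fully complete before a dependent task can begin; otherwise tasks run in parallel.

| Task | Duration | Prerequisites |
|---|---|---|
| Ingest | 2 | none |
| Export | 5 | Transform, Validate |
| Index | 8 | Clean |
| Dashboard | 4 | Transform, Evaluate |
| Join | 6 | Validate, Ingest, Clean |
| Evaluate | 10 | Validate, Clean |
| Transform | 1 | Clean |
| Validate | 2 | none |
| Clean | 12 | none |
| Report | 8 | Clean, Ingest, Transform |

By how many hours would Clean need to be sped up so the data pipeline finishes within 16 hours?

10

Current finish: 26 hours; target: 16.
Clean is on every critical path, so each hour cut from Clean cuts the finish by one (this holds down to a finish of 16).
Need 26 − 16 = 10 hours off Clean → Clean becomes 2 hours, finish becomes 16.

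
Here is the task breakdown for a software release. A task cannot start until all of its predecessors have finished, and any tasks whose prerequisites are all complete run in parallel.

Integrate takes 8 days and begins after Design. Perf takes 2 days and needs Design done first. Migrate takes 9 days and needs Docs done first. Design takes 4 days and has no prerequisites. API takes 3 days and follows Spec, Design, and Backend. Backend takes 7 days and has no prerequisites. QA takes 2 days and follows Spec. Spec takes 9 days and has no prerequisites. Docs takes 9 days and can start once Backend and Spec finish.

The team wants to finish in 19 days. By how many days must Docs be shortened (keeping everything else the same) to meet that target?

8

Current finish: 27 days; target: 19.
Docs is on every critical path, so each day cut from Docs cuts the finish by one (this holds down to a finish of 19).
Need 27 − 19 = 8 days off Docs → Docs becomes 1 day, finish becomes 19.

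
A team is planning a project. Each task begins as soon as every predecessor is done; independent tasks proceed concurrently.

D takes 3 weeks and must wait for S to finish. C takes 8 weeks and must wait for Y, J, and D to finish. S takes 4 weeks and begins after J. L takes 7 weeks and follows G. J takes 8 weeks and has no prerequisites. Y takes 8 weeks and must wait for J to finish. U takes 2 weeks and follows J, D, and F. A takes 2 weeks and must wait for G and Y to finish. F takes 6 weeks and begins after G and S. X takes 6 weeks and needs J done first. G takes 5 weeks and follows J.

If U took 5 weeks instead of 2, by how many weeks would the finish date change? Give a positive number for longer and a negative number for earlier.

Actual critical path: J→Y→C = 8+8+8 = 24 ⇒ 24 weeks.
The longest path through U is only 21 weeks, so U has float 3.
New critical path: J→G→F→U = 8+5+6+5 = 24 ⇒ 24 weeks.
Change in finish: 24 − 24 = +0 weeks.

0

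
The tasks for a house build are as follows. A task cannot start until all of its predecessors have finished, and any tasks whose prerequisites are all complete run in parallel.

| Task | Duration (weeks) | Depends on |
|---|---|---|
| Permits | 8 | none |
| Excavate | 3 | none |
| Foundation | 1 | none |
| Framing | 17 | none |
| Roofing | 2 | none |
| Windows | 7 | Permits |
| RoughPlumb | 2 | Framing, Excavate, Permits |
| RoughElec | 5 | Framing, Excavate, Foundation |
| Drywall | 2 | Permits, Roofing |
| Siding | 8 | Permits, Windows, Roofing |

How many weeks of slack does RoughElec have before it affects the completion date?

1

The longest chain is Permits→Windows→Siding = 8+7+8 = 23; overall finish 23 weeks.
The longest chain containing RoughElec totals 22 weeks.
Slack of RoughElec = 18 − 17 = 1 week.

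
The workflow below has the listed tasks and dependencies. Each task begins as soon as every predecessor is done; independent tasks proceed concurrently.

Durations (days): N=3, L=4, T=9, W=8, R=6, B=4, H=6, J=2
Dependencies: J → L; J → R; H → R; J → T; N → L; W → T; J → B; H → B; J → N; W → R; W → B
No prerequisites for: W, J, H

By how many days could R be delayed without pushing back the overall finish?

3

W→T = 8+9 = 17 sets the makespan at 17 days.
R finishes as early as 14 and must finish by 17.
Float = 17 − 14 = 3.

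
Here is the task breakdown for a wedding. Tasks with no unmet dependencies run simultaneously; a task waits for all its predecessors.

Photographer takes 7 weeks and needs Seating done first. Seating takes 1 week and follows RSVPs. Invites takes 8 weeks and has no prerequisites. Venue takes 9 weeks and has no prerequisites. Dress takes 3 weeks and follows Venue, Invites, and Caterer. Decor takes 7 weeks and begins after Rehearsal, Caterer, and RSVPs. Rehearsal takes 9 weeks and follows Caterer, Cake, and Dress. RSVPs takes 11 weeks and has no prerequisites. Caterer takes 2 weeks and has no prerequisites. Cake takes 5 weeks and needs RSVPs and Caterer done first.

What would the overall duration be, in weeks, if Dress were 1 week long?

32

Baseline: RSVPs→Cake→Rehearsal→Decor = 11+5+9+7 = 32 → 32 weeks.
The longest path through Dress is only 28 weeks, so Dress has float 4.
That remains the longest chain; total 32 weeks.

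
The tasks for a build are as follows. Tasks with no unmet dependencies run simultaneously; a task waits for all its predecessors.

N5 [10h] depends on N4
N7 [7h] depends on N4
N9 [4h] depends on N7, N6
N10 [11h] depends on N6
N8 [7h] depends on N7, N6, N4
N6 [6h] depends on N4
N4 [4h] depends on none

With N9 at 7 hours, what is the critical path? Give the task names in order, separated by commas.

Baseline: N4→N6→N10 = 4+6+11 = 21 → 21 hours.
N9 is off the critical path — its longest chain is 15 hours, giving 6 of slack.
The critical path is still N4→N6→N10; finish is now 21 hours.

N4, N6, N10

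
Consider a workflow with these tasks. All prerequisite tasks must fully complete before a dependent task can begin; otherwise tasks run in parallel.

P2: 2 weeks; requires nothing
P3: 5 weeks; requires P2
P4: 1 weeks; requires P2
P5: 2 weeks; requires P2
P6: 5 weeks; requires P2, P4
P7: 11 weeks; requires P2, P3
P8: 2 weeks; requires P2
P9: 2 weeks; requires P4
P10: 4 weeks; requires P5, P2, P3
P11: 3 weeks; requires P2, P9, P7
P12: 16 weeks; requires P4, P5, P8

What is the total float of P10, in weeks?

Critical path: P2→P3→P7→P11 = 2+5+11+3 = 21, so the finish is 21 weeks.
The longest chain containing P10 totals 11 weeks.
Float = 21 − 11 = 10.

10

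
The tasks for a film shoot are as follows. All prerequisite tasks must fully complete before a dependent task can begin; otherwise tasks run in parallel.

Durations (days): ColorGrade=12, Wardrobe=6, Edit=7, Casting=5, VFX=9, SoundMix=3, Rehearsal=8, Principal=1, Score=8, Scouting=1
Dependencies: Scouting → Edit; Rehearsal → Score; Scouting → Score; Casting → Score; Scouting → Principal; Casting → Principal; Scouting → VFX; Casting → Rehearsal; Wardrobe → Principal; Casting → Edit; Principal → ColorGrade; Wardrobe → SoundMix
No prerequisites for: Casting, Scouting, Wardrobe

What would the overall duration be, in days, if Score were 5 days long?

Critical path before the change: Casting→Rehearsal→Score = 5+8+8 = 21 giving 21 days.
Score lies on that path, so at 5 days the path becomes 18 days.
Now Wardrobe→Principal→ColorGrade = 6+1+12 = 19 is longest, so the finish becomes 19 days.

19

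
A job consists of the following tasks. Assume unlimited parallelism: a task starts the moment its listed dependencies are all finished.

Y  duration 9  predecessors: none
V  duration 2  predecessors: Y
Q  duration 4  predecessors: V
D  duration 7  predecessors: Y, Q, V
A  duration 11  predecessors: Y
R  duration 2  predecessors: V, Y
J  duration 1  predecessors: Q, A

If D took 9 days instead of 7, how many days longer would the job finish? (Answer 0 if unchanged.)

2

As given, the longest chain is Y→V→Q→D = 9+2+4+7 = 22, so the finish is 22 days.
D is on the critical path; changing it to 9 makes that path 24 days.
The critical path is still Y→V→Q→D; finish is now 24 days.
Change in finish: 24 − 22 = +2 days.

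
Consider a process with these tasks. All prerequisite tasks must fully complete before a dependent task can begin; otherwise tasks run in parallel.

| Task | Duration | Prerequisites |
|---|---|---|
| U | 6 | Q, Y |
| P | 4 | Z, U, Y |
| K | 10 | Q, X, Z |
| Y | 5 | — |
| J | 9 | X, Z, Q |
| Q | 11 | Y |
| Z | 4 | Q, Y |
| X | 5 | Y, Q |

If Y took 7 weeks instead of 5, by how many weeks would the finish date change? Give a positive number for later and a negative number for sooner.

2

The binding path is Y→Q→X→K = 5+11+5+10 = 31; finish at 31 weeks.
Y lies on that path, so at 7 weeks the path becomes 33 weeks.
The critical path is still Y→Q→X→K; finish is now 33 weeks.
Change in finish: 33 − 31 = +2 weeks.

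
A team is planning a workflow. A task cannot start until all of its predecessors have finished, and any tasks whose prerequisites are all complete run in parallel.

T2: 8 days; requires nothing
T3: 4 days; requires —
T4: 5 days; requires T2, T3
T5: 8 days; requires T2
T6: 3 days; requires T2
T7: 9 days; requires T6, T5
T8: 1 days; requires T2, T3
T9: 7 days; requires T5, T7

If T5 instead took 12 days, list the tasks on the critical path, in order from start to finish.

T2, T5, T7, T9

Baseline: T2→T5→T7→T9 = 8+8+9+7 = 32 → 32 days.
T5 lies on that path, so at 12 days the path becomes 36 days.
No other chain overtakes it, so the finish is 36 days.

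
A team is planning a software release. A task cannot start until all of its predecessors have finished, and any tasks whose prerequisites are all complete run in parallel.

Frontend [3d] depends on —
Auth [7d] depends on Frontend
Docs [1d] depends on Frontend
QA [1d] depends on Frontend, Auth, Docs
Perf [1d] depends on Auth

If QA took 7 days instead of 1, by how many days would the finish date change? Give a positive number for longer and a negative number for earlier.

6

The binding path is Frontend→Auth→QA = 3+7+1 = 11; finish at 11 days.
QA is on the critical path; changing it to 7 makes that path 17 days.
No other chain overtakes it, so the finish is 17 days.
Change in finish: 17 − 11 = +6 days.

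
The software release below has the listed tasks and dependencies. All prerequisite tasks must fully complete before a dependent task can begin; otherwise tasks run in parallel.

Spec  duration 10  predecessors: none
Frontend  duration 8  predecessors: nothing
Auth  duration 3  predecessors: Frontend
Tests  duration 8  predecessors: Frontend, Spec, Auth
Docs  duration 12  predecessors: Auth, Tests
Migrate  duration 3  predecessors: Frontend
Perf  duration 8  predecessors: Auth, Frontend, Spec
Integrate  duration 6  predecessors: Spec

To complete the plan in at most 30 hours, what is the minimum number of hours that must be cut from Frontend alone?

1

Current finish: 31 hours; target: 30.
Frontend is on every critical path, so each hour cut from Frontend cuts the finish by one (this holds down to a finish of 30).
Need 31 − 30 = 1 hour off Frontend → Frontend becomes 7 hours, finish becomes 30.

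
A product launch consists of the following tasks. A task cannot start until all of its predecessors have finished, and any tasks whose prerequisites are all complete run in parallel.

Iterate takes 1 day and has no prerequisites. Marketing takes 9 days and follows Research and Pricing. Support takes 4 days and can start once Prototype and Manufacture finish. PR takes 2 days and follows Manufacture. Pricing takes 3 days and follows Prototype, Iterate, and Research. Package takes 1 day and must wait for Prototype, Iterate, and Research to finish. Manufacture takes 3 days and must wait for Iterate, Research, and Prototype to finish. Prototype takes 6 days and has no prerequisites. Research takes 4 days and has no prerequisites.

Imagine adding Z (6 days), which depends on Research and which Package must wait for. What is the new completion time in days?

18

Originally the project takes 18 days.
With Z inserted, Package now waits for max(Prototype, Iterate, Research, Z).
New critical path: Prototype→Pricing→Marketing = 6+3+9 = 18 ⇒ 18 days.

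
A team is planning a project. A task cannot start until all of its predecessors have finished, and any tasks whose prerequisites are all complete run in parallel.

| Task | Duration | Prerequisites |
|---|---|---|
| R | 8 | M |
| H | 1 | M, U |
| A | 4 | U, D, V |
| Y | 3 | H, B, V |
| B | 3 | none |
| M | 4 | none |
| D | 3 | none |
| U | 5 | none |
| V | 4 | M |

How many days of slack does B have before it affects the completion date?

6

The longest chain is M→V→A = 4+4+4 = 12; overall finish 12 days.
Longest path through B: 6 days (earliest finish 3, latest finish 9).
Slack of B = 6 − 0 = 6 days.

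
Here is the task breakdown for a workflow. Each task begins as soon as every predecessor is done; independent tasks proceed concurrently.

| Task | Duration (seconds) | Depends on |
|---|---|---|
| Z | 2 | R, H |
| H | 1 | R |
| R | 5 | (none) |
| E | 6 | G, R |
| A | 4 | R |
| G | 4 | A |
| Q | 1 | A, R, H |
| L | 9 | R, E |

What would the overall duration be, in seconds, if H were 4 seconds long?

Baseline: R→A→G→E→L = 5+4+4+6+9 = 28 → 28 seconds.
The longest path through H is only 8 seconds, so H has float 20.
No other chain overtakes it, so the finish is 28 seconds.

28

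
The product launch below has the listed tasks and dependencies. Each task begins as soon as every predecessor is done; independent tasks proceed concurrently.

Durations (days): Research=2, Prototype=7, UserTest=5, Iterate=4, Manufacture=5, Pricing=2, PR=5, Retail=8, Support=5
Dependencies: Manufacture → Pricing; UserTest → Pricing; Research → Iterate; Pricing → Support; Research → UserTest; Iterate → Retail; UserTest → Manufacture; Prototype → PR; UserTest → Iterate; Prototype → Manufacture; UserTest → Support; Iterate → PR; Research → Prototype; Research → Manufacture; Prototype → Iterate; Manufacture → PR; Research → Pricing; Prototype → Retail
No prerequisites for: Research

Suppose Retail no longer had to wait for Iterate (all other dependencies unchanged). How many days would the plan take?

Before: longest chain Research→Prototype→Iterate→Retail = 2+7+4+8 = 21, finish 21.
Without Iterate→Retail, Retail's earliest start moves from 13 to 9.
The longest chain is now Research→Prototype→Manufacture→Pricing→Support = 2+7+5+2+5 = 21, so the plan takes 21 days.

21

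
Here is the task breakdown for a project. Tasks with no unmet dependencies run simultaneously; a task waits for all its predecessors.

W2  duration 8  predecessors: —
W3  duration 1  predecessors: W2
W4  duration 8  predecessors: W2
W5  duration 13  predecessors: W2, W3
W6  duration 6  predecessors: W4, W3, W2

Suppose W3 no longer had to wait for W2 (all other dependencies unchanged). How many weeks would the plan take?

22

Before: longest chain W2→W3→W5 = 8+1+13 = 22, finish 22.
Without W2→W3, W3's earliest start moves from 8 to 0.
The longest chain is now W2→W4→W6 = 8+8+6 = 22, so the plan takes 22 weeks.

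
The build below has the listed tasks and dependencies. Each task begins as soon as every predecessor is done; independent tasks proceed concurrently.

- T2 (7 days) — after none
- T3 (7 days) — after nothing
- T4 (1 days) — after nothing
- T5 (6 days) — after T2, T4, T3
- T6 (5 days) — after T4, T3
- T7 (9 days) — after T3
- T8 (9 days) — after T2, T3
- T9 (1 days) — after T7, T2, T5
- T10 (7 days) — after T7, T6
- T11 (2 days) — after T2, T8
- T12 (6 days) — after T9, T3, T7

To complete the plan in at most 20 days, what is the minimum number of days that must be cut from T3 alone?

3

Current finish: 23 days; target: 20.
T3 is on every critical path, so each day cut from T3 cuts the finish by one (this holds down to a finish of 20).
Need 23 − 20 = 3 days off T3 → T3 becomes 4 days, finish becomes 20.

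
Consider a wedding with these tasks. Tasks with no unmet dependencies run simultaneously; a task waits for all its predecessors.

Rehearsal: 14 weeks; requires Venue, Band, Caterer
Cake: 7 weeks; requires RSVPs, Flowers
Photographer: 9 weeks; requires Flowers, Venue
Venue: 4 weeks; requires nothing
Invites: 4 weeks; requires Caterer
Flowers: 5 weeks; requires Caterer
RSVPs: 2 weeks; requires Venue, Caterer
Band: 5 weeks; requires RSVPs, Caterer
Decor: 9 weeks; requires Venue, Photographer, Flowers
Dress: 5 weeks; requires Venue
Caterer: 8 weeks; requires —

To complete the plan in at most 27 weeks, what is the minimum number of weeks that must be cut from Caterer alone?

4

Current finish: 31 weeks; target: 27.
Caterer is on every critical path, so each week cut from Caterer cuts the finish by one (this holds down to a finish of 25).
Need 31 − 27 = 4 weeks off Caterer → Caterer becomes 4 weeks, finish becomes 27.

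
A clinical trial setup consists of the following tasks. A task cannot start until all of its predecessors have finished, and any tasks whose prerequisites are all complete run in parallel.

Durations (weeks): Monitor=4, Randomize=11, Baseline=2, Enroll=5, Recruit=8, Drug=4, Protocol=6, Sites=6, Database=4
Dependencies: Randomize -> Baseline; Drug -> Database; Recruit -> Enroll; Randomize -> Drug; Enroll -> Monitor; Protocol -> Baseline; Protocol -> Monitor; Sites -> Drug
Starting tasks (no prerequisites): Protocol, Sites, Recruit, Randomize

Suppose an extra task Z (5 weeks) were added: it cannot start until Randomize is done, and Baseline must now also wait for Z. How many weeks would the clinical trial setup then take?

Originally the clinical trial setup takes 19 weeks.
With Z inserted, Baseline now waits for max(Protocol, Randomize, Z).
New critical path: Randomize→Drug→Database = 11+4+4 = 19 ⇒ 19 weeks.

19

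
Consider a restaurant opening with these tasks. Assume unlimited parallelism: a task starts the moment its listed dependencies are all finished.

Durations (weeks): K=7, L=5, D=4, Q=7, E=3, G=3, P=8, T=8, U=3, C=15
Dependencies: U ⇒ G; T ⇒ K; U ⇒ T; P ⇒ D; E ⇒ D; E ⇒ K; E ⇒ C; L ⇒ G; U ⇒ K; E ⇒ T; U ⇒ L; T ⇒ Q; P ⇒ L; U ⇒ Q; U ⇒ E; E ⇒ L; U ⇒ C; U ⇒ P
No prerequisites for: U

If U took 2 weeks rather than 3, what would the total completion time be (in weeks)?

As given, the longest chain is U→E→T→K = 3+3+8+7 = 21, so the finish is 21 weeks.
U is on the critical path; changing it to 2 makes that path 20 weeks.
No other chain overtakes it, so the finish is 20 weeks.

20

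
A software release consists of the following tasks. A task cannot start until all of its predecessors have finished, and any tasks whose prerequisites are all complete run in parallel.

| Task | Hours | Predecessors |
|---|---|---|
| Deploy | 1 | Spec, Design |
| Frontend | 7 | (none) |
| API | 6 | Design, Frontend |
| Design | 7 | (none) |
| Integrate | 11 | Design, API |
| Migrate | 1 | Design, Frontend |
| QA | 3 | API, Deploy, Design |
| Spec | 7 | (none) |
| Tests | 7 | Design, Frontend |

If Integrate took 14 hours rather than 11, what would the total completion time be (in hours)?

27

The binding path is Design→API→Integrate = 7+6+11 = 24; finish at 24 hours.
Since Integrate is critical, the +3 change carries straight to that chain (now 27 hours).
The critical path is still Design→API→Integrate; finish is now 27 hours.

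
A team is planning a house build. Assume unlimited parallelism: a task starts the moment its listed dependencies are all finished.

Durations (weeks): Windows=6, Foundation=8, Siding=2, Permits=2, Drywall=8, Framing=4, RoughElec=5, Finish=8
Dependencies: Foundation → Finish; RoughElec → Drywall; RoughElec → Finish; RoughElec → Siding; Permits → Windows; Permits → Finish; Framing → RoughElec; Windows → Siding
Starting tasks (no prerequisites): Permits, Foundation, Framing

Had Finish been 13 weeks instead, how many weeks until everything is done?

22

The binding path is Framing→RoughElec→Finish = 4+5+8 = 17; finish at 17 weeks.
Finish is on the critical path; changing it to 13 makes that path 22 weeks.
No other chain overtakes it, so the finish is 22 weeks.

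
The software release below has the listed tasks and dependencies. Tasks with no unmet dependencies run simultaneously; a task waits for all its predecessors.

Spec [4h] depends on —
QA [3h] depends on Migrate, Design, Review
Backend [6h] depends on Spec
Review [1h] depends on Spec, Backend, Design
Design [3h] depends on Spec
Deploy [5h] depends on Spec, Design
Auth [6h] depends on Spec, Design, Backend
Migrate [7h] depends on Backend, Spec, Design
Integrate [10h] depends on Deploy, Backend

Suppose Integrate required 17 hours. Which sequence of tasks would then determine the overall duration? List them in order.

Baseline: Spec→Design→Deploy→Integrate = 4+3+5+10 = 22 → 22 hours.
Integrate is on the critical path; changing it to 17 makes that path 29 hours.
No other chain overtakes it, so the finish is 29 hours.

Spec, Design, Deploy, Integrate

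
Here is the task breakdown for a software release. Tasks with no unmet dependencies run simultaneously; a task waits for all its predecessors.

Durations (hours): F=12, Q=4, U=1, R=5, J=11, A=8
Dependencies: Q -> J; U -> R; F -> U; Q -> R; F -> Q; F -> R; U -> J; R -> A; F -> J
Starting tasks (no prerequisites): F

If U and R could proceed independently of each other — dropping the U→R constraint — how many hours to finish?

29

Original critical path: F→Q→R→A = 12+4+5+8 = 29 ⇒ 29 hours.
Dropping U→R doesn't change R's earliest start (16); another predecessor still binds.
After: F→Q→R→A = 12+4+5+8 = 29 → 29 hours.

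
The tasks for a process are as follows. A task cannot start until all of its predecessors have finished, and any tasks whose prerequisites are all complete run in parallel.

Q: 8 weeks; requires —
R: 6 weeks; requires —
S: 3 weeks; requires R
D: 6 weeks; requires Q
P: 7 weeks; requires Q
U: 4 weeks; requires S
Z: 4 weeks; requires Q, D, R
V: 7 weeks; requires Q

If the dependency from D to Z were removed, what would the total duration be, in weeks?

With the dependency in place, Q→D→Z = 8+6+4 = 18 sets the finish at 18 weeks.
Without D→Z, Z's earliest start moves from 14 to 8.
The longest chain is now Q→P = 8+7 = 15, so the process takes 15 weeks.

15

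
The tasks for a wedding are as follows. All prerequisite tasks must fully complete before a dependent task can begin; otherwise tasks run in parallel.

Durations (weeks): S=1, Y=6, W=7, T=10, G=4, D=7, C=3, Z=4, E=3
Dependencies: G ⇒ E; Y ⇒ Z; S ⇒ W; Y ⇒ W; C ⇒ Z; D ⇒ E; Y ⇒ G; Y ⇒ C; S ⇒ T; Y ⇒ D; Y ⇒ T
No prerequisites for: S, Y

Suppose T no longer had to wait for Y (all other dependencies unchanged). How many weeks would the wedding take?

16

Original critical path: Y→T = 6+10 = 16 ⇒ 16 weeks.
Without Y→T, T's earliest start moves from 6 to 1.
The longest chain is now Y→D→E = 6+7+3 = 16, so the wedding takes 16 weeks.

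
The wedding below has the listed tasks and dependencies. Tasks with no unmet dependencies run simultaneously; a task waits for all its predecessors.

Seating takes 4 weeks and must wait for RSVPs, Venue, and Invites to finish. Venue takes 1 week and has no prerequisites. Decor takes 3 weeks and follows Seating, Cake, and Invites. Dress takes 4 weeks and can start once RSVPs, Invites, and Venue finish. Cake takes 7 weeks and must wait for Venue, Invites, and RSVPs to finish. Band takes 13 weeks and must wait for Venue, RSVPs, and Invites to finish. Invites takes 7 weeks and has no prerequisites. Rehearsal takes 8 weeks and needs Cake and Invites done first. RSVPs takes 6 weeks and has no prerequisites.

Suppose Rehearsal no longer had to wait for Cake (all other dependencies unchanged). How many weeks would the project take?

20

With the dependency in place, Invites→Cake→Rehearsal = 7+7+8 = 22 sets the finish at 22 weeks.
Without Cake→Rehearsal, Rehearsal's earliest start moves from 14 to 7.
After: Invites→Band = 7+13 = 20 → 20 weeks.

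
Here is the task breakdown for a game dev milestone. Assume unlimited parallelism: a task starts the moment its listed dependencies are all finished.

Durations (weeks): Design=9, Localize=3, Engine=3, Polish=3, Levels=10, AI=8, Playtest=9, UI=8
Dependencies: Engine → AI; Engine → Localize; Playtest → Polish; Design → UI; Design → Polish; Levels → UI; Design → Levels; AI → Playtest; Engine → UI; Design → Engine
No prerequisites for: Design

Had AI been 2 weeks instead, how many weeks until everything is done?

The binding path is Design→Engine→AI→Playtest→Polish = 9+3+8+9+3 = 32; finish at 32 weeks.
AI lies on that path, so at 2 weeks the path becomes 26 weeks.
The binding chain switches to Design→Levels→UI = 9+10+8 = 27; finish 27 weeks.

27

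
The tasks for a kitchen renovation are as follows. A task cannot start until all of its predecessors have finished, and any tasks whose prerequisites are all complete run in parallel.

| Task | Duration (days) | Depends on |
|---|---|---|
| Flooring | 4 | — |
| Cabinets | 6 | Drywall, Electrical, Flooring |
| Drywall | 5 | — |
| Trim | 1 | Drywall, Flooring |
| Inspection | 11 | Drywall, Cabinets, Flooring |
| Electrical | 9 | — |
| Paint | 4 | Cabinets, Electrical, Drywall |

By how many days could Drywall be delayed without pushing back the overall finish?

4

The longest chain is Electrical→Cabinets→Inspection = 9+6+11 = 26; overall finish 26 days.
Drywall finishes as early as 5 and must finish by 9.
So Drywall can slip 9 − 5 = 4 days.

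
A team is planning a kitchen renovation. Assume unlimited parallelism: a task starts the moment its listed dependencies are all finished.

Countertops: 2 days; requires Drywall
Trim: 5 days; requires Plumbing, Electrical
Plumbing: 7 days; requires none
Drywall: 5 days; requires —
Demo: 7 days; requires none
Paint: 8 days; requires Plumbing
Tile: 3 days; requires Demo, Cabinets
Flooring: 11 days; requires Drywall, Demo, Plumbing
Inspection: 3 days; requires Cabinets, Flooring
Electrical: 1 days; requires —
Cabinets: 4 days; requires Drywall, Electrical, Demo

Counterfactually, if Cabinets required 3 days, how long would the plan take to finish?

Baseline: Demo→Flooring→Inspection = 7+11+3 = 21 → 21 days.
The longest path through Cabinets is only 14 days, so Cabinets has float 7.
No other chain overtakes it, so the finish is 21 days.

21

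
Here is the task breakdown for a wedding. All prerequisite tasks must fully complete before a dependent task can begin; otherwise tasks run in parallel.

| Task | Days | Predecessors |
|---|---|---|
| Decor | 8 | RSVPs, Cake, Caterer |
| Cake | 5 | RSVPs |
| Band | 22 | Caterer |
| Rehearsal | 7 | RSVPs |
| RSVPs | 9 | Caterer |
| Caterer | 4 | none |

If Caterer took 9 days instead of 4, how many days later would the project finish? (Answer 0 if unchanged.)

5

The binding path is Caterer→RSVPs→Cake→Decor = 4+9+5+8 = 26; finish at 26 days.
Since Caterer is critical, the +5 change carries straight to that chain (now 31 days).
No other chain overtakes it, so the finish is 31 days.
Change in finish: 31 − 26 = +5 days.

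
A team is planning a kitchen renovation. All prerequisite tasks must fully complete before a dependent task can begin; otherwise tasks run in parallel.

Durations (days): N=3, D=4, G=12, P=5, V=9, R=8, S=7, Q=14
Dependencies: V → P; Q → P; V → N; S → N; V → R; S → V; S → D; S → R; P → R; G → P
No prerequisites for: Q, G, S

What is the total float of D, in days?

Critical path: S→V→P→R = 7+9+5+8 = 29, so the finish is 29 days.
D finishes as early as 11 and must finish by 29.
Float = 29 − 11 = 18.

18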